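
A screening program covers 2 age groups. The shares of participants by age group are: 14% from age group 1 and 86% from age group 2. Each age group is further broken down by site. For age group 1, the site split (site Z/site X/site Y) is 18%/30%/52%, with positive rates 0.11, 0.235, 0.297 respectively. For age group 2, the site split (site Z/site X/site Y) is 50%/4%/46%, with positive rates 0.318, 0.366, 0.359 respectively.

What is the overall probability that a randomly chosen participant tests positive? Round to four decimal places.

0.3256

P(T|1) = 0.18·0.11 + 0.3·0.235 + 0.52·0.297 = 0.0198 + 0.0705 + 0.15444 = 0.24474
P(T|2) = 0.5·0.318 + 0.04·0.366 + 0.46·0.359 = 0.159 + 0.01464 + 0.16514 = 0.33878
By total probability over the outer partition,
P(T) = 0.14·0.24474 + 0.86·0.33878
      = 0.0342636 + 0.2913508 = 0.3256144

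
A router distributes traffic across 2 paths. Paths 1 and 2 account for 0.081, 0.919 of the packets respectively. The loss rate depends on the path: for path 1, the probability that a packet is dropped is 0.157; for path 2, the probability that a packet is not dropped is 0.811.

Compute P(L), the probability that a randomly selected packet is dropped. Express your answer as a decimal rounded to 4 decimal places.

0.1864

P(L|2) = 1 − 0.811 = 0.189.
P(L) = P(L|1)·P(1) + P(L|2)·P(2)
      = 0.157·0.081 + 0.189·0.919
      = 0.012717 + 0.173691 = 0.186408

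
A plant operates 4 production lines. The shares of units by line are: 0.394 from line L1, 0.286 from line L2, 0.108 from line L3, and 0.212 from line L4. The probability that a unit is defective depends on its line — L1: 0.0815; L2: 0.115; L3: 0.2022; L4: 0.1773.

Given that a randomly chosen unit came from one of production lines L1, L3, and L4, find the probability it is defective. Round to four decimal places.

0.1282

Let S = {L1, L3, L4}.
P(S) = 0.394 + 0.108 + 0.212 = 0.714.
P(D ∩ S) = 0.0815·0.394 + 0.2022·0.108 + 0.1773·0.212 = 0.032111 + 0.0218376 + 0.0375876 = 0.0915362.
P(D | S) = 0.0915362 / 0.714 = 0.128202…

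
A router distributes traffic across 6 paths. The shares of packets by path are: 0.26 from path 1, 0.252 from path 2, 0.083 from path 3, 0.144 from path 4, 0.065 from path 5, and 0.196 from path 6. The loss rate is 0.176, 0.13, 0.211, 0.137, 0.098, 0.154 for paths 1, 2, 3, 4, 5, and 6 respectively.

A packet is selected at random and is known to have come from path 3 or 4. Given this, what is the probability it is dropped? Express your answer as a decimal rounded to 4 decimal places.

0.1641

Let S = {3, 4}.
P(S) = 0.083 + 0.144 = 0.227.
P(L ∩ S) = 0.211·0.083 + 0.137·0.144 = 0.017513 + 0.019728 = 0.037241.
P(L | S) = 0.037241 / 0.227 = 0.164057…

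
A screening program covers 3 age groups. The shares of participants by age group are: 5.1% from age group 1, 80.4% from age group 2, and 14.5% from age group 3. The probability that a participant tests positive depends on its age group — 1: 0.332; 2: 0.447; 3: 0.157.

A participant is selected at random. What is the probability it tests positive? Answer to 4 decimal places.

0.3991

Using total probability over the partition,
P(T) = P(T|1)·P(1) + P(T|2)·P(2) + P(T|3)·P(3)
      = 0.332·0.051 + 0.447·0.804 + 0.157·0.145
      = 0.016932 + 0.359388 + 0.022765 = 0.399085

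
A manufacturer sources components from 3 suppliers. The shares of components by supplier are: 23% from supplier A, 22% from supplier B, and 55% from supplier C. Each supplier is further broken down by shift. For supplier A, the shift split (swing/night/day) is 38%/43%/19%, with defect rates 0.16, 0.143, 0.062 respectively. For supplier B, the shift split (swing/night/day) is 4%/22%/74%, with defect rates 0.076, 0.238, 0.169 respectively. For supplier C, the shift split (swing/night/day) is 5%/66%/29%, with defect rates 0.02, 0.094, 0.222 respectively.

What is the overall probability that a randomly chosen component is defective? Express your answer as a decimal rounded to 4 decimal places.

P(D|A) = 0.38·0.16 + 0.43·0.143 + 0.19·0.062 = 0.0608 + 0.06149 + 0.01178 = 0.13407
P(D|B) = 0.04·0.076 + 0.22·0.238 + 0.74·0.169 = 0.00304 + 0.05236 + 0.12506 = 0.18046
P(D|C) = 0.05·0.02 + 0.66·0.094 + 0.29·0.222 = 0.001 + 0.06204 + 0.06438 = 0.12742
Then overall,
P(D) = 0.23·0.13407 + 0.22·0.18046 + 0.55·0.12742
      = 0.0308361 + 0.0397012 + 0.070081 = 0.1406183

P(D) ≈ 0.1406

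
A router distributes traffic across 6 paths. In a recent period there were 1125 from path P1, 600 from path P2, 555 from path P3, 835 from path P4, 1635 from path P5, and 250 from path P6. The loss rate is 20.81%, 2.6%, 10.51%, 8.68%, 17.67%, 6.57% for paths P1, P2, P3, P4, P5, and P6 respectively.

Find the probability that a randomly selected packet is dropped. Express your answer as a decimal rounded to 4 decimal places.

Total: 1125 + 600 + 555 + 835 + 1635 + 250 = 5000.
P(P1) = 1125/5000 = 0.225. P(P2) = 600/5000 = 0.12. P(P3) = 555/5000 = 0.111. P(P4) = 835/5000 = 0.167. P(P5) = 1635/5000 = 0.327. P(P6) = 250/5000 = 0.05.
P(L) = P(L|P1)·P(P1) + P(L|P2)·P(P2) + P(L|P3)·P(P3) + P(L|P4)·P(P4) + P(L|P5)·P(P5) + P(L|P6)·P(P6)
      = 0.2081·0.225 + 0.026·0.12 + 0.1051·0.111 + 0.0868·0.167 + 0.1767·0.327 + 0.0657·0.05
      = 0.0468225 + 0.00312 + 0.0116661 + 0.0144956 + 0.0577809 + 0.003285 = 0.1371701

P(L) ≈ 0.1372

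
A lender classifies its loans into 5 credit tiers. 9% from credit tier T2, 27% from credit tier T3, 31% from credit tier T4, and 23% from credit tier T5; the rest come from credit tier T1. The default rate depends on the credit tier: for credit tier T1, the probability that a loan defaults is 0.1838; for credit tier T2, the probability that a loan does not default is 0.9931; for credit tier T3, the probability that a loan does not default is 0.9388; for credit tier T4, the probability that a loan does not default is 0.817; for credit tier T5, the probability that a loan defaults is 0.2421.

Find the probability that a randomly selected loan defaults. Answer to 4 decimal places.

P(T1) = 1 − (0.09 + 0.27 + 0.31 + 0.23) = 0.1.
P(D|T2) = 1 − 0.9931 = 0.0069.
P(D|T3) = 1 − 0.9388 = 0.0612.
P(D|T4) = 1 − 0.817 = 0.183.
P(D) = P(D|T1)·P(T1) + P(D|T2)·P(T2) + P(D|T3)·P(T3) + P(D|T4)·P(T4) + P(D|T5)·P(T5)
      = 0.1838·0.1 + 0.0069·0.09 + 0.0612·0.27 + 0.183·0.31 + 0.2421·0.23
      = 0.01838 + 0.000621 + 0.016524 + 0.05673 + 0.055683 = 0.147938

P(D) ≈ 0.1479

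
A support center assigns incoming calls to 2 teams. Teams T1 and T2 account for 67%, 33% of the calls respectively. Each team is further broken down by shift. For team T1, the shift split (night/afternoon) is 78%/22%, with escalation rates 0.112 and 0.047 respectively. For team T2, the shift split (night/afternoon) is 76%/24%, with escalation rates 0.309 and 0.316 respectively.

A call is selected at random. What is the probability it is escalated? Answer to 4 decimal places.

P(E) ≈ 0.1680

P(E|T1) = 0.78·0.112 + 0.22·0.047 = 0.08736 + 0.01034 = 0.0977
P(E|T2) = 0.76·0.309 + 0.24·0.316 = 0.23484 + 0.07584 = 0.31068
Then overall,
P(E) = 0.67·0.0977 + 0.33·0.31068
      = 0.065459 + 0.1025244 = 0.1679834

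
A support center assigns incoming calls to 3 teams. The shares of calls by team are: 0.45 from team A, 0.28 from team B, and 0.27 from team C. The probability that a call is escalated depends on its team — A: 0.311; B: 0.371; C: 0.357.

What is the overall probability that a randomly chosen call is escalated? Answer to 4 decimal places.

By the law of total probability,
P(E) = P(E|A)·P(A) + P(E|B)·P(B) + P(E|C)·P(C)
      = 0.311·0.45 + 0.371·0.28 + 0.357·0.27
      = 0.13995 + 0.10388 + 0.09639 = 0.34022

P(E) ≈ 0.3402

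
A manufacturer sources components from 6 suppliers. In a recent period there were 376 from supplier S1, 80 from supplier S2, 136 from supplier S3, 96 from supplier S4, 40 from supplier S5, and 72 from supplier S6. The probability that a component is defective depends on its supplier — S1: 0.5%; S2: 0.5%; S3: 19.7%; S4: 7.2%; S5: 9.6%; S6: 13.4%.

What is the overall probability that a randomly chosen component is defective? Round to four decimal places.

0.0618

Total: 376 + 80 + 136 + 96 + 40 + 72 = 800.
P(S1) = 376/800 = 0.47. P(S2) = 80/800 = 0.1. P(S3) = 136/800 = 0.17. P(S4) = 96/800 = 0.12. P(S5) = 40/800 = 0.05. P(S6) = 72/800 = 0.09.
Using total probability over the partition,
P(D) = P(D|S1)·P(S1) + P(D|S2)·P(S2) + P(D|S3)·P(S3) + P(D|S4)·P(S4) + P(D|S5)·P(S5) + P(D|S6)·P(S6)
      = 0.005·0.47 + 0.005·0.1 + 0.197·0.17 + 0.072·0.12 + 0.096·0.05 + 0.134·0.09
      = 0.00235 + 0.0005 + 0.03349 + 0.00864 + 0.0048 + 0.01206 = 0.06184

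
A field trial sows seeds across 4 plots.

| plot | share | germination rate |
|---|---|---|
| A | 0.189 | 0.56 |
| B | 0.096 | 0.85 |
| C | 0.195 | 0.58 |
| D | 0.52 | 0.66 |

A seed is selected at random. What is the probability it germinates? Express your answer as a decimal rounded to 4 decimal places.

P(G) = P(G|A)·P(A) + P(G|B)·P(B) + P(G|C)·P(C) + P(G|D)·P(D)
      = 0.56·0.189 + 0.85·0.096 + 0.58·0.195 + 0.66·0.52
      = 0.10584 + 0.0816 + 0.1131 + 0.3432 = 0.64374

P(G) ≈ 0.6437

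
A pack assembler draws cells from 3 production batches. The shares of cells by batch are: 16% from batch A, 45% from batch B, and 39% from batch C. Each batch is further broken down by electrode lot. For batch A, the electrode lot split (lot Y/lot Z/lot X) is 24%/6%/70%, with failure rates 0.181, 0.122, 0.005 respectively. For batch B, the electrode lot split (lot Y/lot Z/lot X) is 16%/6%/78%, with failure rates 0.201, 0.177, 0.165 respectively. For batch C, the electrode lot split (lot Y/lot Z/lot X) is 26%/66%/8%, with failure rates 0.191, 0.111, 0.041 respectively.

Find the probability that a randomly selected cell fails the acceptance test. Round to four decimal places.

P(F) ≈ 0.1351

P(F|A) = 0.24·0.181 + 0.06·0.122 + 0.7·0.005 = 0.04344 + 0.00732 + 0.0035 = 0.05426
P(F|B) = 0.16·0.201 + 0.06·0.177 + 0.78·0.165 = 0.03216 + 0.01062 + 0.1287 = 0.17148
P(F|C) = 0.26·0.191 + 0.66·0.111 + 0.08·0.041 = 0.04966 + 0.07326 + 0.00328 = 0.1262
By total probability over the outer partition,
P(F) = 0.16·0.05426 + 0.45·0.17148 + 0.39·0.1262
      = 0.0086816 + 0.077166 + 0.049218 = 0.1350656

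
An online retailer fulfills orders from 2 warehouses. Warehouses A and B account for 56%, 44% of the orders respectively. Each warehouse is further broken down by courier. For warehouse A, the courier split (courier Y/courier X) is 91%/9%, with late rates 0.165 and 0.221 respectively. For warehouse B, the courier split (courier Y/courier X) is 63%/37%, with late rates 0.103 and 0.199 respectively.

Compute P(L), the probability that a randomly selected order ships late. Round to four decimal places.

P(L) ≈ 0.1562

P(L|A) = 0.91·0.165 + 0.09·0.221 = 0.15015 + 0.01989 = 0.17004
P(L|B) = 0.63·0.103 + 0.37·0.199 = 0.06489 + 0.07363 = 0.13852
By total probability over the outer partition,
P(L) = 0.56·0.17004 + 0.44·0.13852
      = 0.0952224 + 0.0609488 = 0.1561712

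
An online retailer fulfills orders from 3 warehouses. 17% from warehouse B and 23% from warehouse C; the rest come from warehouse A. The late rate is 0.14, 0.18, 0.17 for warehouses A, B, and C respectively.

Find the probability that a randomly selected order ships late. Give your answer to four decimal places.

P(L) ≈ 0.1537

P(A) = 1 − (0.17 + 0.23) = 0.6.
P(L) = P(L|A)·P(A) + P(L|B)·P(B) + P(L|C)·P(C)
      = 0.14·0.6 + 0.18·0.17 + 0.17·0.23
      = 0.084 + 0.0306 + 0.0391 = 0.1537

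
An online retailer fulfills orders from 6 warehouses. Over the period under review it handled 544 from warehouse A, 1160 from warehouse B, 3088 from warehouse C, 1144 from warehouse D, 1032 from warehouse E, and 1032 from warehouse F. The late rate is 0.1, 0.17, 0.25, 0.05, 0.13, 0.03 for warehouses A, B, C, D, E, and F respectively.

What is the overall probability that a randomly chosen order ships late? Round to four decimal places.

0.1557

Total: 544 + 1160 + 3088 + 1144 + 1032 + 1032 = 8000.
P(A) = 544/8000 = 0.068. P(B) = 1160/8000 = 0.145. P(C) = 3088/8000 = 0.386. P(D) = 1144/8000 = 0.143. P(E) = 1032/8000 = 0.129. P(F) = 1032/8000 = 0.129.
P(L) = P(L|A)·P(A) + P(L|B)·P(B) + P(L|C)·P(C) + P(L|D)·P(D) + P(L|E)·P(E) + P(L|F)·P(F)
      = 0.1·0.068 + 0.17·0.145 + 0.25·0.386 + 0.05·0.143 + 0.13·0.129 + 0.03·0.129
      = 0.0068 + 0.02465 + 0.0965 + 0.00715 + 0.01677 + 0.00387 = 0.15574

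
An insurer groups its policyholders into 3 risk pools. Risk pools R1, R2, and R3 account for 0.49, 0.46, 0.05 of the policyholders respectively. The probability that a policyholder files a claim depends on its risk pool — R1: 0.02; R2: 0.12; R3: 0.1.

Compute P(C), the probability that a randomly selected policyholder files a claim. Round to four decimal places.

Summing over the partition,
P(C) = P(C|R1)·P(R1) + P(C|R2)·P(R2) + P(C|R3)·P(R3)
      = 0.02·0.49 + 0.12·0.46 + 0.1·0.05
      = 0.0098 + 0.0552 + 0.005 = 0.07

P(C) ≈ 0.0700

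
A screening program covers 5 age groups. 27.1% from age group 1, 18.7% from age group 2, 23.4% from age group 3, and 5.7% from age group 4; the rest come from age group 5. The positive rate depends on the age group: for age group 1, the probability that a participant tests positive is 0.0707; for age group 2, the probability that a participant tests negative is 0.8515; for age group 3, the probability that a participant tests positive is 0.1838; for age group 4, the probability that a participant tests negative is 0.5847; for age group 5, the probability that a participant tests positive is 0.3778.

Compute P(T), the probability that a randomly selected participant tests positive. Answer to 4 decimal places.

P(5) = 1 − (0.271 + 0.187 + 0.234 + 0.057) = 0.251.
P(T|2) = 1 − 0.8515 = 0.1485.
P(T|4) = 1 − 0.5847 = 0.4153.
Summing over the partition,
P(T) = P(T|1)·P(1) + P(T|2)·P(2) + P(T|3)·P(3) + P(T|4)·P(4) + P(T|5)·P(5)
      = 0.0707·0.271 + 0.1485·0.187 + 0.1838·0.234 + 0.4153·0.057 + 0.3778·0.251
      = 0.0191597 + 0.0277695 + 0.0430092 + 0.0236721 + 0.0948278 = 0.2084383

P(T) ≈ 0.2084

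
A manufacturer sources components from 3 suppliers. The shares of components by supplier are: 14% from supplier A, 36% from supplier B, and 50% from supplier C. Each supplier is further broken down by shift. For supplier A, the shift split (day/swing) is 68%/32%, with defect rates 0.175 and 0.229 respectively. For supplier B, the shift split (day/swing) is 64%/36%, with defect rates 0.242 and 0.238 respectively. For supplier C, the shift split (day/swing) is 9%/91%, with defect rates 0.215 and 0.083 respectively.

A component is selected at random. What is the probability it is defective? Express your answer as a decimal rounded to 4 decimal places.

P(D|A) = 0.68·0.175 + 0.32·0.229 = 0.119 + 0.07328 = 0.19228
P(D|B) = 0.64·0.242 + 0.36·0.238 = 0.15488 + 0.08568 = 0.24056
P(D|C) = 0.09·0.215 + 0.91·0.083 = 0.01935 + 0.07553 = 0.09488
Then overall,
P(D) = 0.14·0.19228 + 0.36·0.24056 + 0.5·0.09488
      = 0.0269192 + 0.0866016 + 0.04744 = 0.1609608

P(D) ≈ 0.1610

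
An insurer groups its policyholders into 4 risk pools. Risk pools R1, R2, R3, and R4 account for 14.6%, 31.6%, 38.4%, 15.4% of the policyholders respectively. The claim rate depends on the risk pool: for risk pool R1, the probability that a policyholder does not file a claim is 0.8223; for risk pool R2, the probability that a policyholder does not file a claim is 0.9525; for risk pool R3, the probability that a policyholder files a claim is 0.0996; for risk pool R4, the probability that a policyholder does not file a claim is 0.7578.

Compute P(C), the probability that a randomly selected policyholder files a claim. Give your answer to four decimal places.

P(C) ≈ 0.1165

P(C|R1) = 1 − 0.8223 = 0.1777.
P(C|R2) = 1 − 0.9525 = 0.0475.
P(C|R4) = 1 − 0.7578 = 0.2422.
Using total probability over the partition,
P(C) = P(C|R1)·P(R1) + P(C|R2)·P(R2) + P(C|R3)·P(R3) + P(C|R4)·P(R4)
      = 0.1777·0.146 + 0.0475·0.316 + 0.0996·0.384 + 0.2422·0.154
      = 0.0259442 + 0.01501 + 0.0382464 + 0.0372988 = 0.1164994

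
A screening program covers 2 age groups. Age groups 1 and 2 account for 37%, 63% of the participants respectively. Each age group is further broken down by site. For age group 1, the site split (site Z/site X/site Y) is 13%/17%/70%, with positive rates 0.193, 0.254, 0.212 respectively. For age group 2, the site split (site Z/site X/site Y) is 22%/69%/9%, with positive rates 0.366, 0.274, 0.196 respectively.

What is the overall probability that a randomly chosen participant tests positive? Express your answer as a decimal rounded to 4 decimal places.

P(T) ≈ 0.2611

P(T|1) = 0.13·0.193 + 0.17·0.254 + 0.7·0.212 = 0.02509 + 0.04318 + 0.1484 = 0.21667
P(T|2) = 0.22·0.366 + 0.69·0.274 + 0.09·0.196 = 0.08052 + 0.18906 + 0.01764 = 0.28722
By total probability over the outer partition,
P(T) = 0.37·0.21667 + 0.63·0.28722
      = 0.0801679 + 0.1809486 = 0.2611165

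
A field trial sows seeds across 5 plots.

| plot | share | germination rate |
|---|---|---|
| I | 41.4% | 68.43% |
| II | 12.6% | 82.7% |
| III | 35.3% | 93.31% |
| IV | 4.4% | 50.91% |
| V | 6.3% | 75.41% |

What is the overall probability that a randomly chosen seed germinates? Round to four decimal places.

0.7868

Summing over the partition,
P(G) = P(G|I)·P(I) + P(G|II)·P(II) + P(G|III)·P(III) + P(G|IV)·P(IV) + P(G|V)·P(V)
      = 0.6843·0.414 + 0.827·0.126 + 0.9331·0.353 + 0.5091·0.044 + 0.7541·0.063
      = 0.2833002 + 0.104202 + 0.3293843 + 0.0224004 + 0.0475083 = 0.7867952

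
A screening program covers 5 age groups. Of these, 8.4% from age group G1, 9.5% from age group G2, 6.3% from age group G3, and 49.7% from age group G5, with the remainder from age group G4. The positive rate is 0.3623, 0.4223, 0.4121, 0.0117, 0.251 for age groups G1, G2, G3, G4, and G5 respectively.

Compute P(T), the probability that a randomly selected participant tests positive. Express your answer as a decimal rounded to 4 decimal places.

P(T) ≈ 0.2243

P(G4) = 1 − (0.084 + 0.095 + 0.063 + 0.497) = 0.261.
P(T) = P(T|G1)·P(G1) + P(T|G2)·P(G2) + P(T|G3)·P(G3) + P(T|G4)·P(G4) + P(T|G5)·P(G5)
      = 0.3623·0.084 + 0.4223·0.095 + 0.4121·0.063 + 0.0117·0.261 + 0.251·0.497
      = 0.0304332 + 0.0401185 + 0.0259623 + 0.0030537 + 0.124747 = 0.2243147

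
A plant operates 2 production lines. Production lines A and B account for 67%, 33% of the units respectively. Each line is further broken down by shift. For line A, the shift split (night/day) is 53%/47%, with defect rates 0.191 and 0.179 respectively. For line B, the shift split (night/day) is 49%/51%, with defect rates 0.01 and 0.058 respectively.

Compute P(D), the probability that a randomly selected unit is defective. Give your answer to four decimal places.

0.1356

P(D|A) = 0.53·0.191 + 0.47·0.179 = 0.10123 + 0.08413 = 0.18536
P(D|B) = 0.49·0.01 + 0.51·0.058 = 0.0049 + 0.02958 = 0.03448
By total probability over the outer partition,
P(D) = 0.67·0.18536 + 0.33·0.03448
      = 0.1241912 + 0.0113784 = 0.1355696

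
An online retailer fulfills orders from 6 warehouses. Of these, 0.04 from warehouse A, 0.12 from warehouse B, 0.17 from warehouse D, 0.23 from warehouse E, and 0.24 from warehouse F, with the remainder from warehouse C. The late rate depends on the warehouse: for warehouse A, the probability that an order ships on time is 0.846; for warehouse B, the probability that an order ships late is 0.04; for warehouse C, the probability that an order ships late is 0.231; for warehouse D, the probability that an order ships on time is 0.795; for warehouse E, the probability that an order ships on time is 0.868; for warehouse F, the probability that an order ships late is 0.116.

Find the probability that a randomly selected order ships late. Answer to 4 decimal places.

0.1502

P(C) = 1 − (0.04 + 0.12 + 0.17 + 0.23 + 0.24) = 0.2.
P(L|A) = 1 − 0.846 = 0.154.
P(L|D) = 1 − 0.795 = 0.205.
P(L|E) = 1 − 0.868 = 0.132.
Using total probability over the partition,
P(L) = P(L|A)·P(A) + P(L|B)·P(B) + P(L|C)·P(C) + P(L|D)·P(D) + P(L|E)·P(E) + P(L|F)·P(F)
      = 0.154·0.04 + 0.04·0.12 + 0.231·0.2 + 0.205·0.17 + 0.132·0.23 + 0.116·0.24
      = 0.00616 + 0.0048 + 0.0462 + 0.03485 + 0.03036 + 0.02784 = 0.15021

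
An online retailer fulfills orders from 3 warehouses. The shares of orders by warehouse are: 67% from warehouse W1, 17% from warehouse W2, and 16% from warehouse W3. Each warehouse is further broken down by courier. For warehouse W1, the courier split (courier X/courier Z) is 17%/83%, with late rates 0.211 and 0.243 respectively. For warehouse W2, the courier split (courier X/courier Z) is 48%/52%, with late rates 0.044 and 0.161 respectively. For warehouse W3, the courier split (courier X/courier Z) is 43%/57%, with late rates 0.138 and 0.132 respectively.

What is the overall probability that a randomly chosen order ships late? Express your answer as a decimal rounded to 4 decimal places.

0.1985

P(L|W1) = 0.17·0.211 + 0.83·0.243 = 0.03587 + 0.20169 = 0.23756
P(L|W2) = 0.48·0.044 + 0.52·0.161 = 0.02112 + 0.08372 = 0.10484
P(L|W3) = 0.43·0.138 + 0.57·0.132 = 0.05934 + 0.07524 = 0.13458
By total probability over the outer partition,
P(L) = 0.67·0.23756 + 0.17·0.10484 + 0.16·0.13458
      = 0.1591652 + 0.0178228 + 0.0215328 = 0.1985208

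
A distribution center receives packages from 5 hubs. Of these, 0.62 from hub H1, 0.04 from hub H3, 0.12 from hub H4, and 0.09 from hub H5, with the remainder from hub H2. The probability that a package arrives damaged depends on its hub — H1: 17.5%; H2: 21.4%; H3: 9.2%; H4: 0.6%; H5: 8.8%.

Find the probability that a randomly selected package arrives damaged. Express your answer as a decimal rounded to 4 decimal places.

P(H2) = 1 − (0.62 + 0.04 + 0.12 + 0.09) = 0.13.
P(D) = P(D|H1)·P(H1) + P(D|H2)·P(H2) + P(D|H3)·P(H3) + P(D|H4)·P(H4) + P(D|H5)·P(H5)
      = 0.175·0.62 + 0.214·0.13 + 0.092·0.04 + 0.006·0.12 + 0.088·0.09
      = 0.1085 + 0.02782 + 0.00368 + 0.00072 + 0.00792 = 0.14864

P(D) ≈ 0.1486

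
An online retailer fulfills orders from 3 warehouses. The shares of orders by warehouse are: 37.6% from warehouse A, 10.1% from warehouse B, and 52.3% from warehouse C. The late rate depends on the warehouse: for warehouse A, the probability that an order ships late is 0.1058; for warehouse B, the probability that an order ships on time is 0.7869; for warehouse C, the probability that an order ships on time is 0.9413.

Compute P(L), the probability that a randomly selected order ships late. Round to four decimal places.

P(L) ≈ 0.0920

P(L|B) = 1 − 0.7869 = 0.2131.
P(L|C) = 1 − 0.9413 = 0.0587.
P(L) = P(L|A)·P(A) + P(L|B)·P(B) + P(L|C)·P(C)
      = 0.1058·0.376 + 0.2131·0.101 + 0.0587·0.523
      = 0.0397808 + 0.0215231 + 0.0307001 = 0.092004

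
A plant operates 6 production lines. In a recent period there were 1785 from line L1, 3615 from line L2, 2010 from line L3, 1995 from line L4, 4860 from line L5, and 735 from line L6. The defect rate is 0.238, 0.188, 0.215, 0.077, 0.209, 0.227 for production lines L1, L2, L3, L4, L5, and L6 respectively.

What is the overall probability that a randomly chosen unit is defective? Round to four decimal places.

Total: 1785 + 3615 + 2010 + 1995 + 4860 + 735 = 15000.
P(L1) = 1785/15000 = 0.119. P(L2) = 3615/15000 = 0.241. P(L3) = 2010/15000 = 0.134. P(L4) = 1995/15000 = 0.133. P(L5) = 4860/15000 = 0.324. P(L6) = 735/15000 = 0.049.
Using total probability over the partition,
P(D) = P(D|L1)·P(L1) + P(D|L2)·P(L2) + P(D|L3)·P(L3) + P(D|L4)·P(L4) + P(D|L5)·P(L5) + P(D|L6)·P(L6)
      = 0.238·0.119 + 0.188·0.241 + 0.215·0.134 + 0.077·0.133 + 0.209·0.324 + 0.227·0.049
      = 0.028322 + 0.045308 + 0.02881 + 0.010241 + 0.067716 + 0.011123 = 0.19152

0.1915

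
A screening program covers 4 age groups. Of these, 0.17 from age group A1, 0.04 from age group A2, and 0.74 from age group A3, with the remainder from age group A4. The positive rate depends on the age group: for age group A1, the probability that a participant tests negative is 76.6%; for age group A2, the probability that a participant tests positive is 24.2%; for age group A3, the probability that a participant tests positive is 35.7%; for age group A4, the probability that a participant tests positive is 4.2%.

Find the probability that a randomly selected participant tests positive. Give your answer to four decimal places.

P(T) ≈ 0.3157

P(A4) = 1 − (0.17 + 0.04 + 0.74) = 0.05.
P(T|A1) = 1 − 0.766 = 0.234.
Using total probability over the partition,
P(T) = P(T|A1)·P(A1) + P(T|A2)·P(A2) + P(T|A3)·P(A3) + P(T|A4)·P(A4)
      = 0.234·0.17 + 0.242·0.04 + 0.357·0.74 + 0.042·0.05
      = 0.03978 + 0.00968 + 0.26418 + 0.0021 = 0.31574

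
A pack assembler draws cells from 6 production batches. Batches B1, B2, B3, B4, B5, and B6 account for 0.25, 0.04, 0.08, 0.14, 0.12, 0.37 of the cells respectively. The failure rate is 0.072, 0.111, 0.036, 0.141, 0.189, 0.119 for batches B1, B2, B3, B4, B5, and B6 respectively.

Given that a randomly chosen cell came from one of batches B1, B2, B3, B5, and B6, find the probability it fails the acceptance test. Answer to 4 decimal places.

0.1070

Let S = {B1, B2, B3, B5, B6}.
P(S) = 0.25 + 0.04 + 0.08 + 0.12 + 0.37 = 0.86.
P(F ∩ S) = 0.072·0.25 + 0.111·0.04 + 0.036·0.08 + 0.189·0.12 + 0.119·0.37 = 0.018 + 0.00444 + 0.00288 + 0.02268 + 0.04403 = 0.09203.
P(F | S) = 0.09203 / 0.86 = 0.107012…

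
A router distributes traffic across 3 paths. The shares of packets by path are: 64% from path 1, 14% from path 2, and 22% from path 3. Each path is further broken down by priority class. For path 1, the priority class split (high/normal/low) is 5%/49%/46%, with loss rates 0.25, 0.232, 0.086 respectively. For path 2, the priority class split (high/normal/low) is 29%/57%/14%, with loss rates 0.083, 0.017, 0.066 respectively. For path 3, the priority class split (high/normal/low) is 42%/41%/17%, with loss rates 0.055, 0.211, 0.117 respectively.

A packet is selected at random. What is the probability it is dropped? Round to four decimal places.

0.1406

P(L|1) = 0.05·0.25 + 0.49·0.232 + 0.46·0.086 = 0.0125 + 0.11368 + 0.03956 = 0.16574
P(L|2) = 0.29·0.083 + 0.57·0.017 + 0.14·0.066 = 0.02407 + 0.00969 + 0.00924 = 0.043
P(L|3) = 0.42·0.055 + 0.41·0.211 + 0.17·0.117 = 0.0231 + 0.08651 + 0.01989 = 0.1295
By total probability over the outer partition,
P(L) = 0.64·0.16574 + 0.14·0.043 + 0.22·0.1295
      = 0.1060736 + 0.00602 + 0.02849 = 0.1405836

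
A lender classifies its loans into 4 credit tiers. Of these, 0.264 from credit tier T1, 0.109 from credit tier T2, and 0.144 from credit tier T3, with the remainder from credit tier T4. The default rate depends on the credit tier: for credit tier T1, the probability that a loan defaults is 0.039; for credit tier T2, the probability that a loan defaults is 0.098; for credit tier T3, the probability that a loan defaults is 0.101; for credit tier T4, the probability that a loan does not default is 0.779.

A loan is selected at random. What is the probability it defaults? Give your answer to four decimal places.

P(D) ≈ 0.1423

P(T4) = 1 − (0.264 + 0.109 + 0.144) = 0.483.
P(D|T4) = 1 − 0.779 = 0.221.
P(D) = P(D|T1)·P(T1) + P(D|T2)·P(T2) + P(D|T3)·P(T3) + P(D|T4)·P(T4)
      = 0.039·0.264 + 0.098·0.109 + 0.101·0.144 + 0.221·0.483
      = 0.010296 + 0.010682 + 0.014544 + 0.106743 = 0.142265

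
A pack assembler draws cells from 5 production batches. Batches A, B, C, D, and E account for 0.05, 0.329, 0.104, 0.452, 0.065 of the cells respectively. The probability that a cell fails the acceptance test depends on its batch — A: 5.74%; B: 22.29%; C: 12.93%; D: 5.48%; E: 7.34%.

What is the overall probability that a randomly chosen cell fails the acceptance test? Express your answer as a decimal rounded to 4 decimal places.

Summing over the partition,
P(F) = P(F|A)·P(A) + P(F|B)·P(B) + P(F|C)·P(C) + P(F|D)·P(D) + P(F|E)·P(E)
      = 0.0574·0.05 + 0.2229·0.329 + 0.1293·0.104 + 0.0548·0.452 + 0.0734·0.065
      = 0.00287 + 0.0733341 + 0.0134472 + 0.0247696 + 0.004771 = 0.1191919

P(F) ≈ 0.1192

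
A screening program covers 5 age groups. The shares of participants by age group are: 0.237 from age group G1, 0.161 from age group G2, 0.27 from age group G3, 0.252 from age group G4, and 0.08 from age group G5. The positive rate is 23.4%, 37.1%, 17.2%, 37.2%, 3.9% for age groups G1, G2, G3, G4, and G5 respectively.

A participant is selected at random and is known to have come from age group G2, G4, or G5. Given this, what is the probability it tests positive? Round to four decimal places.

Let S = {G2, G4, G5}.
P(S) = 0.161 + 0.252 + 0.08 = 0.493.
P(T ∩ S) = 0.371·0.161 + 0.372·0.252 + 0.039·0.08 = 0.059731 + 0.093744 + 0.00312 = 0.156595.
P(T | S) = 0.156595 / 0.493 = 0.317637…

0.3176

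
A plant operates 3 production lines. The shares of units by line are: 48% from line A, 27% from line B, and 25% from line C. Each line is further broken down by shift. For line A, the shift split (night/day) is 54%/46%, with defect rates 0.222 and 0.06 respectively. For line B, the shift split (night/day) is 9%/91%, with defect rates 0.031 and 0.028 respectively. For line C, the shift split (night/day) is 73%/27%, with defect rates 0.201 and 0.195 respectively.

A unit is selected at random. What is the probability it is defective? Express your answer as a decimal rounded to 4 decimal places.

P(D) ≈ 0.1283

P(D|A) = 0.54·0.222 + 0.46·0.06 = 0.11988 + 0.0276 = 0.14748
P(D|B) = 0.09·0.031 + 0.91·0.028 = 0.00279 + 0.02548 = 0.02827
P(D|C) = 0.73·0.201 + 0.27·0.195 = 0.14673 + 0.05265 = 0.19938
By total probability over the outer partition,
P(D) = 0.48·0.14748 + 0.27·0.02827 + 0.25·0.19938
      = 0.0707904 + 0.0076329 + 0.049845 = 0.1282683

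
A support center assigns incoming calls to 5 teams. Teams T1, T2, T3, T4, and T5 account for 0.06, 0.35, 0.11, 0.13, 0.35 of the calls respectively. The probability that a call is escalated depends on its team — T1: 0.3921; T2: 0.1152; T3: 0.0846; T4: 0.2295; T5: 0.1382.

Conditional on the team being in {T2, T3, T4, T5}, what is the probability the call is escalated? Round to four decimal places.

P(E|S) ≈ 0.1360

Let S = {T2, T3, T4, T5}.
P(S) = 0.35 + 0.11 + 0.13 + 0.35 = 0.94.
P(E ∩ S) = 0.1152·0.35 + 0.0846·0.11 + 0.2295·0.13 + 0.1382·0.35 = 0.04032 + 0.009306 + 0.029835 + 0.04837 = 0.127831.
P(E | S) = 0.127831 / 0.94 = 0.135990…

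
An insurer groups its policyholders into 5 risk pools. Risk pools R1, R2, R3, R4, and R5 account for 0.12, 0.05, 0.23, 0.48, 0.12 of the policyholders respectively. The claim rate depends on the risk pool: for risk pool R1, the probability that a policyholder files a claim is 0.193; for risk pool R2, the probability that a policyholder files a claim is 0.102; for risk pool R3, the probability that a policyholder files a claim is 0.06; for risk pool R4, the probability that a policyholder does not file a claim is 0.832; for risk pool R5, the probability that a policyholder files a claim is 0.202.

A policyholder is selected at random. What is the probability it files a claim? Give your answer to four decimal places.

P(C|R4) = 1 − 0.832 = 0.168.
Summing over the partition,
P(C) = P(C|R1)·P(R1) + P(C|R2)·P(R2) + P(C|R3)·P(R3) + P(C|R4)·P(R4) + P(C|R5)·P(R5)
      = 0.193·0.12 + 0.102·0.05 + 0.06·0.23 + 0.168·0.48 + 0.202·0.12
      = 0.02316 + 0.0051 + 0.0138 + 0.08064 + 0.02424 = 0.14694

P(C) ≈ 0.1469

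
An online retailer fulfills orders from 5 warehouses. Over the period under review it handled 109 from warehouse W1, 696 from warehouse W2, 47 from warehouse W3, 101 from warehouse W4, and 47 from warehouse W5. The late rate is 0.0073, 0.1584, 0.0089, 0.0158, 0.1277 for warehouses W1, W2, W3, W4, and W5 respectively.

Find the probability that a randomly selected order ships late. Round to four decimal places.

Total: 109 + 696 + 47 + 101 + 47 = 1000.
P(W1) = 109/1000 = 0.109. P(W2) = 696/1000 = 0.696. P(W3) = 47/1000 = 0.047. P(W4) = 101/1000 = 0.101. P(W5) = 47/1000 = 0.047.
P(L) = P(L|W1)·P(W1) + P(L|W2)·P(W2) + P(L|W3)·P(W3) + P(L|W4)·P(W4) + P(L|W5)·P(W5)
      = 0.0073·0.109 + 0.1584·0.696 + 0.0089·0.047 + 0.0158·0.101 + 0.1277·0.047
      = 0.0007957 + 0.1102464 + 0.0004183 + 0.0015958 + 0.0060019 = 0.1190581

P(L) ≈ 0.1191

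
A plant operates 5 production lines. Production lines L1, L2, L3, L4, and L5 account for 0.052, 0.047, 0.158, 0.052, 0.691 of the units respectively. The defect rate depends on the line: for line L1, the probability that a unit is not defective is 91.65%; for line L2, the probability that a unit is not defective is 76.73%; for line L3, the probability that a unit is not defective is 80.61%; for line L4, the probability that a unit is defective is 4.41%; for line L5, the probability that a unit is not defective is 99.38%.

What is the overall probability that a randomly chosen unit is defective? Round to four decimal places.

P(D|L1) = 1 − 0.9165 = 0.0835.
P(D|L2) = 1 − 0.7673 = 0.2327.
P(D|L3) = 1 − 0.8061 = 0.1939.
P(D|L5) = 1 − 0.9938 = 0.0062.
P(D) = P(D|L1)·P(L1) + P(D|L2)·P(L2) + P(D|L3)·P(L3) + P(D|L4)·P(L4) + P(D|L5)·P(L5)
      = 0.0835·0.052 + 0.2327·0.047 + 0.1939·0.158 + 0.0441·0.052 + 0.0062·0.691
      = 0.004342 + 0.0109369 + 0.0306362 + 0.0022932 + 0.0042842 = 0.0524925

0.0525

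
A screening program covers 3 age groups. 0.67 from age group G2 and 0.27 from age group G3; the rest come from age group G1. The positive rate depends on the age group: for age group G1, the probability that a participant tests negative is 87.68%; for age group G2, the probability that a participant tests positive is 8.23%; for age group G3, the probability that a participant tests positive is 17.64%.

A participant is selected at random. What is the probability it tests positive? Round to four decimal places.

P(G1) = 1 − (0.67 + 0.27) = 0.06.
P(T|G1) = 1 − 0.8768 = 0.1232.
P(T) = P(T|G1)·P(G1) + P(T|G2)·P(G2) + P(T|G3)·P(G3)
      = 0.1232·0.06 + 0.0823·0.67 + 0.1764·0.27
      = 0.007392 + 0.055141 + 0.047628 = 0.110161

0.1102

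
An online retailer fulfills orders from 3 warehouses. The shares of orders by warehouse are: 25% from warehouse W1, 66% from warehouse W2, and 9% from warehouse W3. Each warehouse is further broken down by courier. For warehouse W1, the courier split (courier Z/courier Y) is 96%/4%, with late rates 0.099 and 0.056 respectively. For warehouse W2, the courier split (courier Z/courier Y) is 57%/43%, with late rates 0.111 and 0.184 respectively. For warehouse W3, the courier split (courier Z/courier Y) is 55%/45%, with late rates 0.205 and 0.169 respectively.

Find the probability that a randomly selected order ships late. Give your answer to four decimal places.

P(L|W1) = 0.96·0.099 + 0.04·0.056 = 0.09504 + 0.00224 = 0.09728
P(L|W2) = 0.57·0.111 + 0.43·0.184 = 0.06327 + 0.07912 = 0.14239
P(L|W3) = 0.55·0.205 + 0.45·0.169 = 0.11275 + 0.07605 = 0.1888
Then overall,
P(L) = 0.25·0.09728 + 0.66·0.14239 + 0.09·0.1888
      = 0.02432 + 0.0939774 + 0.016992 = 0.1352894

0.1353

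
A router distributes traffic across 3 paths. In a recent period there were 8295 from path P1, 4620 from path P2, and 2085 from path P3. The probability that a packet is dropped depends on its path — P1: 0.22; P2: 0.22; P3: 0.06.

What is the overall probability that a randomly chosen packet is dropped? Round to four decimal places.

Total: 8295 + 4620 + 2085 = 15000.
P(P1) = 8295/15000 = 0.553. P(P2) = 4620/15000 = 0.308. P(P3) = 2085/15000 = 0.139.
P(L) = P(L|P1)·P(P1) + P(L|P2)·P(P2) + P(L|P3)·P(P3)
      = 0.22·0.553 + 0.22·0.308 + 0.06·0.139
      = 0.12166 + 0.06776 + 0.00834 = 0.19776

P(L) ≈ 0.1978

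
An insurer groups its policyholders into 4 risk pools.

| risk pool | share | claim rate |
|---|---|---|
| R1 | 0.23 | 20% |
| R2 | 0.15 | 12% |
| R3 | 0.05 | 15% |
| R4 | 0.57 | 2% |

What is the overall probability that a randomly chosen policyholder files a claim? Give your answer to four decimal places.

Summing over the partition,
P(C) = P(C|R1)·P(R1) + P(C|R2)·P(R2) + P(C|R3)·P(R3) + P(C|R4)·P(R4)
      = 0.2·0.23 + 0.12·0.15 + 0.15·0.05 + 0.02·0.57
      = 0.046 + 0.018 + 0.0075 + 0.0114 = 0.0829

0.0829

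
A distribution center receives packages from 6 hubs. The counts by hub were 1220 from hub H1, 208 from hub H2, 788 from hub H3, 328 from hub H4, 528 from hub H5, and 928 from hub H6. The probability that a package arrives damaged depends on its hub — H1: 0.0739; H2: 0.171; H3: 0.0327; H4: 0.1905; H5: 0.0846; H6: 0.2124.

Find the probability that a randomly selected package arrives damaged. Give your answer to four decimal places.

P(D) ≈ 0.1139

Total: 1220 + 208 + 788 + 328 + 528 + 928 = 4000.
P(H1) = 1220/4000 = 0.305. P(H2) = 208/4000 = 0.052. P(H3) = 788/4000 = 0.197. P(H4) = 328/4000 = 0.082. P(H5) = 528/4000 = 0.132. P(H6) = 928/4000 = 0.232.
P(D) = P(D|H1)·P(H1) + P(D|H2)·P(H2) + P(D|H3)·P(H3) + P(D|H4)·P(H4) + P(D|H5)·P(H5) + P(D|H6)·P(H6)
      = 0.0739·0.305 + 0.171·0.052 + 0.0327·0.197 + 0.1905·0.082 + 0.0846·0.132 + 0.2124·0.232
      = 0.0225395 + 0.008892 + 0.0064419 + 0.015621 + 0.0111672 + 0.0492768 = 0.1139384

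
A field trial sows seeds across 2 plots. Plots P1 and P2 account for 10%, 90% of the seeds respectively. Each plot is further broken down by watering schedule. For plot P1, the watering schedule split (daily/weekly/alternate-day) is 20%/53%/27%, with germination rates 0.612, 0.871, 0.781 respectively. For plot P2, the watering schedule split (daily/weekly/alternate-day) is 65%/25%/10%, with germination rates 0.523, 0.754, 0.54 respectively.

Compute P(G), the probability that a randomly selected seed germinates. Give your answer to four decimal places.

P(G|P1) = 0.2·0.612 + 0.53·0.871 + 0.27·0.781 = 0.1224 + 0.46163 + 0.21087 = 0.7949
P(G|P2) = 0.65·0.523 + 0.25·0.754 + 0.1·0.54 = 0.33995 + 0.1885 + 0.054 = 0.58245
By total probability over the outer partition,
P(G) = 0.1·0.7949 + 0.9·0.58245
      = 0.07949 + 0.524205 = 0.603695

0.6037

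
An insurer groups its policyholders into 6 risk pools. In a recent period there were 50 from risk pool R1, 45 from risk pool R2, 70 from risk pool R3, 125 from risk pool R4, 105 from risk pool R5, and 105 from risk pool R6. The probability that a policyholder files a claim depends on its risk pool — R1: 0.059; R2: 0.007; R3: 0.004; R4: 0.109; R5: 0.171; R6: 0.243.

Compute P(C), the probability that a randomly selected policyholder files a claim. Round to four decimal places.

Total: 50 + 45 + 70 + 125 + 105 + 105 = 500.
P(R1) = 50/500 = 0.1. P(R2) = 45/500 = 0.09. P(R3) = 70/500 = 0.14. P(R4) = 125/500 = 0.25. P(R5) = 105/500 = 0.21. P(R6) = 105/500 = 0.21.
P(C) = P(C|R1)·P(R1) + P(C|R2)·P(R2) + P(C|R3)·P(R3) + P(C|R4)·P(R4) + P(C|R5)·P(R5) + P(C|R6)·P(R6)
      = 0.059·0.1 + 0.007·0.09 + 0.004·0.14 + 0.109·0.25 + 0.171·0.21 + 0.243·0.21
      = 0.0059 + 0.00063 + 0.00056 + 0.02725 + 0.03591 + 0.05103 = 0.12128

0.1213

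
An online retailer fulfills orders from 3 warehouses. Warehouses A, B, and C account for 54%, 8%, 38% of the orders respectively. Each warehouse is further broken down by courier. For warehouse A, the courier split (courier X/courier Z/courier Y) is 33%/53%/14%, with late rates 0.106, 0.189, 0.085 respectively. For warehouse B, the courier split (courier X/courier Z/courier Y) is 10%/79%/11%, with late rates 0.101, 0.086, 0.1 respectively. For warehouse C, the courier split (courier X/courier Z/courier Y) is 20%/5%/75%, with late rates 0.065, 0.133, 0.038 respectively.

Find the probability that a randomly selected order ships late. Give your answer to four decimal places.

P(L|A) = 0.33·0.106 + 0.53·0.189 + 0.14·0.085 = 0.03498 + 0.10017 + 0.0119 = 0.14705
P(L|B) = 0.1·0.101 + 0.79·0.086 + 0.11·0.1 = 0.0101 + 0.06794 + 0.011 = 0.08904
P(L|C) = 0.2·0.065 + 0.05·0.133 + 0.75·0.038 = 0.013 + 0.00665 + 0.0285 = 0.04815
Then overall,
P(L) = 0.54·0.14705 + 0.08·0.08904 + 0.38·0.04815
      = 0.079407 + 0.0071232 + 0.018297 = 0.1048272

P(L) ≈ 0.1048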